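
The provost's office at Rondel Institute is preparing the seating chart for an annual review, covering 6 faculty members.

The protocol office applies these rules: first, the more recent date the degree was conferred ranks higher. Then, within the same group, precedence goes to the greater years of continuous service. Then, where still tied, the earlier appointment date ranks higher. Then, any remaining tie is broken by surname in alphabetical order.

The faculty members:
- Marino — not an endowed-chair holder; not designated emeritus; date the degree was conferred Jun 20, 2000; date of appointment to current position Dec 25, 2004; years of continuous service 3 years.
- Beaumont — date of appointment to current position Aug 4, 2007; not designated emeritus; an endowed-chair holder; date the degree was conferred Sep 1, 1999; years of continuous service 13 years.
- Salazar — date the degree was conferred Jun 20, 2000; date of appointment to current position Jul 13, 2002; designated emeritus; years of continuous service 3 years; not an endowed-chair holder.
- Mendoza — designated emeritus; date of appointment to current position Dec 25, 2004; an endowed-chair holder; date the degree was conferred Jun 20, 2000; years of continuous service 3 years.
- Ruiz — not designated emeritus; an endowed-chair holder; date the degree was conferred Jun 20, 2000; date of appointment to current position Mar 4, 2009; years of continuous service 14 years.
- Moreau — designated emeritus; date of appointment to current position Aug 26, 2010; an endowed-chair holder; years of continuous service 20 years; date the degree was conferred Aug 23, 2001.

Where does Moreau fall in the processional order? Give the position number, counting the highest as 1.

1

By date the degree was conferred (later first): Moreau (Aug 23, 2001); then Ruiz, Salazar, Marino and Mendoza (each Jun 20, 2000); then Beaumont (Sep 1, 1999).
Among Ruiz, Salazar, Marino and Mendoza, by years of continuous service (higher first): Ruiz (14 years) before Salazar, Marino and Mendoza (3 years).
Among Salazar, Marino and Mendoza, by date of appointment to current position (earlier first): Salazar (Jul 13, 2002) before Marino and Mendoza (Dec 25, 2004).
Among Marino and Mendoza, alphabetically by surname: Marino before Mendoza.
Order: Moreau, Ruiz, Salazar, Marino, Mendoza, Beaumont. So position 1.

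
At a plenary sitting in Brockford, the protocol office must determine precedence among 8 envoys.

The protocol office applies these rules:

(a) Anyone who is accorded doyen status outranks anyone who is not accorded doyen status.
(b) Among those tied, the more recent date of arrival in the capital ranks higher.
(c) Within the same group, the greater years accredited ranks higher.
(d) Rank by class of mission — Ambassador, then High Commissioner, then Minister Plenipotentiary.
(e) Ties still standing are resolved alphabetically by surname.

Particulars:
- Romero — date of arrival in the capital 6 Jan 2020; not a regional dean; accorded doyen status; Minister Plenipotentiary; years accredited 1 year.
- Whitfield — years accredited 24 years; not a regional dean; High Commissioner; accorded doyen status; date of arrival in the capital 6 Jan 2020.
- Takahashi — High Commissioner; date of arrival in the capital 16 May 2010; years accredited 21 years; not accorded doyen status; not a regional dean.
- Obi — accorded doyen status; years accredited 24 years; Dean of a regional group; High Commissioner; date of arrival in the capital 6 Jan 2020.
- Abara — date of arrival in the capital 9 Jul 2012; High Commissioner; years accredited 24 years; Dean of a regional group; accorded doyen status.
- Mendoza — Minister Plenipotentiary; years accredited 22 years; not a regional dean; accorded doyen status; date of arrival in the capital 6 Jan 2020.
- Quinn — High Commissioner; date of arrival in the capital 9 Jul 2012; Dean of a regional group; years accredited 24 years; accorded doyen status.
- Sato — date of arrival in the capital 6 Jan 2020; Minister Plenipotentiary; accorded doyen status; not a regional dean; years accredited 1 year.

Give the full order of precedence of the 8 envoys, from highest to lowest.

Obi, Whitfield, Mendoza, Romero, Sato, Abara, Quinn, Takahashi

By the first rule: Obi, Whitfield, Mendoza, Romero, Sato, Abara and Quinn (each accorded doyen status); then Takahashi (not accorded doyen status).
Among Obi, Whitfield, Mendoza, Romero, Sato, Abara and Quinn, by date of arrival in the capital (later first): Obi, Whitfield, Mendoza, Romero and Sato (6 Jan 2020) before Abara and Quinn (9 Jul 2012).
Among Obi, Whitfield, Mendoza, Romero and Sato, by years accredited (higher first): Obi and Whitfield (24 years) before Mendoza (22 years) before Romero and Sato (1 year).
Obi and Whitfield are each High Commissioner, so the next rule applies.
Among Obi and Whitfield, alphabetically by surname: Obi before Whitfield.
Romero and Sato are each Minister Plenipotentiary, so the next rule applies.
Among Romero and Sato, alphabetically by surname: Romero before Sato.
Abara and Quinn both have years accredited 24 years, so the next rule applies.
Abara and Quinn are each High Commissioner, so the next rule applies.
Among Abara and Quinn, alphabetically by surname: Abara before Quinn.
Full order: Obi, Whitfield, Mendoza, Romero, Sato, Abara, Quinn, Takahashi.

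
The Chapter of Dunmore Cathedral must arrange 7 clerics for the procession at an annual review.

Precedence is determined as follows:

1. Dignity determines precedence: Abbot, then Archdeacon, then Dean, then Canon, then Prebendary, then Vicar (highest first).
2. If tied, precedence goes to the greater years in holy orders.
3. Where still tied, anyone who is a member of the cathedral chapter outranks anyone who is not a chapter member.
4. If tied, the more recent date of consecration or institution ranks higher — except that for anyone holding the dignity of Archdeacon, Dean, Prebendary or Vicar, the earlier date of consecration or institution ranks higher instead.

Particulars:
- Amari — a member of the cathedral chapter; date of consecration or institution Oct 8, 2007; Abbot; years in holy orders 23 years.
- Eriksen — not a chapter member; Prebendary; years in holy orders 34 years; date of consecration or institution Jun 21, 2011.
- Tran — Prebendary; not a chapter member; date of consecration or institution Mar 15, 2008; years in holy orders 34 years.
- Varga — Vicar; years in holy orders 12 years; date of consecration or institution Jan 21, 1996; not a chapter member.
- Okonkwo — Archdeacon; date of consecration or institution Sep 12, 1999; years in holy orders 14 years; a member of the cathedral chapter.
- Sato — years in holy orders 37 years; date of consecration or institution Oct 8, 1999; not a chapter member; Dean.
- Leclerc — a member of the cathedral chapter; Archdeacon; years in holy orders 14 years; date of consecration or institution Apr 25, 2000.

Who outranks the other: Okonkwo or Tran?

Okonkwo

By dignity: Amari (Abbot); then Okonkwo and Leclerc (Archdeacon); then Sato (Dean); then Tran and Eriksen (Prebendary); then Varga (Vicar).
Okonkwo and Leclerc both have years in holy orders 14 years, so the next rule applies.
Okonkwo and Leclerc are each a member of the cathedral chapter, so the next rule applies.
Among Okonkwo and Leclerc, by date of consecration or institution (earlier first) (reversed rule for this group): Okonkwo (Sep 12, 1999) before Leclerc (Apr 25, 2000).
Tran and Eriksen both have years in holy orders 34 years, so the next rule applies.
Tran and Eriksen are each not a chapter member, so the next rule applies.
Among Tran and Eriksen, by date of consecration or institution (earlier first) (reversed rule for this group): Tran (Mar 15, 2008) before Eriksen (Jun 21, 2011).
So Okonkwo takes precedence.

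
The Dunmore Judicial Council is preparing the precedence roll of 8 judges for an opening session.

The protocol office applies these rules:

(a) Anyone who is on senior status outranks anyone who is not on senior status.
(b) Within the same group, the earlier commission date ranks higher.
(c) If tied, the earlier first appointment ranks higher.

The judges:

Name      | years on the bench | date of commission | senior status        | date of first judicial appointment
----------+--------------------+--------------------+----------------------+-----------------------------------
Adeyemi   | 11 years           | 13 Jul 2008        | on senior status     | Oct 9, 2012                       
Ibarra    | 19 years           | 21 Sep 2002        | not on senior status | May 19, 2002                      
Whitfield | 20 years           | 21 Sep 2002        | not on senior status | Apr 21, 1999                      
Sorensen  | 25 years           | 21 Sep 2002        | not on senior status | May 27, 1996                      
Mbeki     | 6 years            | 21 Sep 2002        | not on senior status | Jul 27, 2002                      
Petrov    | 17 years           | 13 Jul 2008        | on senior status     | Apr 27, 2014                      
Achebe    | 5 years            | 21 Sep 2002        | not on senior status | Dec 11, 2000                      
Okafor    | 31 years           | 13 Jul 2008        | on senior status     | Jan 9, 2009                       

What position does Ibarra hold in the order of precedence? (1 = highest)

By the first rule: Okafor, Adeyemi and Petrov (each on senior status); then Sorensen, Whitfield, Achebe, Ibarra and Mbeki (each not on senior status).
Okafor, Adeyemi and Petrov all have date of commission 13 Jul 2008, so the next rule applies.
Among Okafor, Adeyemi and Petrov, by date of first judicial appointment (earlier first): Okafor (Jan 9, 2009) before Adeyemi (Oct 9, 2012) before Petrov (Apr 27, 2014).
Sorensen, Whitfield, Achebe, Ibarra and Mbeki all have date of commission 21 Sep 2002, so the next rule applies.
Among Sorensen, Whitfield, Achebe, Ibarra and Mbeki, by date of first judicial appointment (earlier first): Sorensen (May 27, 1996) before Whitfield (Apr 21, 1999) before Achebe (Dec 11, 2000) before Ibarra (May 19, 2002) before Mbeki (Jul 27, 2002).
Order: Okafor, Adeyemi, Petrov, Sorensen, Whitfield, Achebe, Ibarra, Mbeki. So position 7.

7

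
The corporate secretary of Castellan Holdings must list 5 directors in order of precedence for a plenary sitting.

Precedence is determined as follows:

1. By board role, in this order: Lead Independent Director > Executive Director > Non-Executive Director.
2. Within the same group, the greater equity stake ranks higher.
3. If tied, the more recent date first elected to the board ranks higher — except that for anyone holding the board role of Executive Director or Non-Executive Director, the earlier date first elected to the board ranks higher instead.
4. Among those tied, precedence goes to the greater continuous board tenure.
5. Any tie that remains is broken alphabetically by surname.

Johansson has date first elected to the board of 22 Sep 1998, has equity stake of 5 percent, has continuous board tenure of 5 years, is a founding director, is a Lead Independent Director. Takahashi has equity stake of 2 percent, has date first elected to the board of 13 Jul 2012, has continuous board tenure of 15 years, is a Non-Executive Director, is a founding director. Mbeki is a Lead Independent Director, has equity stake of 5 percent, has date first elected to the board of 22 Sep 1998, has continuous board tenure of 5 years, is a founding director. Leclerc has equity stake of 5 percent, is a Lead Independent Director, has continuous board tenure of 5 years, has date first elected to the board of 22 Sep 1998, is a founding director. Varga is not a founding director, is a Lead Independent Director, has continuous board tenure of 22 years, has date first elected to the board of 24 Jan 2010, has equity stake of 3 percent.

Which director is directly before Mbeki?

Leclerc

By board role: Johansson, Leclerc, Mbeki and Varga (Lead Independent Director); then Takahashi (Non-Executive Director).
Among Johansson, Leclerc, Mbeki and Varga, by equity stake (higher first): Johansson, Leclerc and Mbeki (5 percent) before Varga (3 percent).
Johansson, Leclerc and Mbeki all have date first elected to the board 22 Sep 1998, so the next rule applies.
Johansson, Leclerc and Mbeki all have continuous board tenure 5 years, so the next rule applies.
Among Johansson, Leclerc and Mbeki, alphabetically by surname: Johansson before Leclerc before Mbeki.
Order: Johansson, Leclerc, Mbeki, Varga, Takahashi.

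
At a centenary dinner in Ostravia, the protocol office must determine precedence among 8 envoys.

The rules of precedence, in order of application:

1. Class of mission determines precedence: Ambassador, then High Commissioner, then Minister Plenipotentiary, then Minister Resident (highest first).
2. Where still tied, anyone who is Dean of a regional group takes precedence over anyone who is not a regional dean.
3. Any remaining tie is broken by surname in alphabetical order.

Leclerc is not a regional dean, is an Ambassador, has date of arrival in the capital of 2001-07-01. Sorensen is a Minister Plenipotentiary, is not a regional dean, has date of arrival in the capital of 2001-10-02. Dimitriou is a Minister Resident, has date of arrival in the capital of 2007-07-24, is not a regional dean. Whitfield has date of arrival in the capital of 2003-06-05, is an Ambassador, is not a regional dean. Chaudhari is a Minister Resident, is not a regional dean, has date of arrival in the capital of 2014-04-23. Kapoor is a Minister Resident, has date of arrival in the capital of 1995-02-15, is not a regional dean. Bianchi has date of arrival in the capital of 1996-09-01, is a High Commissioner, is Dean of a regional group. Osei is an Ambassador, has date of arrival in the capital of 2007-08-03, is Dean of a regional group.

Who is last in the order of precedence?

By class of mission: Osei, Leclerc and Whitfield (Ambassador); then Bianchi (High Commissioner); then Sorensen (Minister Plenipotentiary); then Chaudhari, Dimitriou and Kapoor (Minister Resident).
Among Osei, Leclerc and Whitfield, Dean of a regional group before not a regional dean: Osei (Dean of a regional group) before Leclerc and Whitfield (not a regional dean).
Among Leclerc and Whitfield, alphabetically by surname: Leclerc before Whitfield.
Chaudhari, Dimitriou and Kapoor are each not a regional dean, so the next rule applies.
Among Chaudhari, Dimitriou and Kapoor, alphabetically by surname: Chaudhari before Dimitriou before Kapoor.
Order: Osei, Leclerc, Whitfield, Bianchi, Sorensen, Chaudhari, Dimitriou, Kapoor.

Kapoor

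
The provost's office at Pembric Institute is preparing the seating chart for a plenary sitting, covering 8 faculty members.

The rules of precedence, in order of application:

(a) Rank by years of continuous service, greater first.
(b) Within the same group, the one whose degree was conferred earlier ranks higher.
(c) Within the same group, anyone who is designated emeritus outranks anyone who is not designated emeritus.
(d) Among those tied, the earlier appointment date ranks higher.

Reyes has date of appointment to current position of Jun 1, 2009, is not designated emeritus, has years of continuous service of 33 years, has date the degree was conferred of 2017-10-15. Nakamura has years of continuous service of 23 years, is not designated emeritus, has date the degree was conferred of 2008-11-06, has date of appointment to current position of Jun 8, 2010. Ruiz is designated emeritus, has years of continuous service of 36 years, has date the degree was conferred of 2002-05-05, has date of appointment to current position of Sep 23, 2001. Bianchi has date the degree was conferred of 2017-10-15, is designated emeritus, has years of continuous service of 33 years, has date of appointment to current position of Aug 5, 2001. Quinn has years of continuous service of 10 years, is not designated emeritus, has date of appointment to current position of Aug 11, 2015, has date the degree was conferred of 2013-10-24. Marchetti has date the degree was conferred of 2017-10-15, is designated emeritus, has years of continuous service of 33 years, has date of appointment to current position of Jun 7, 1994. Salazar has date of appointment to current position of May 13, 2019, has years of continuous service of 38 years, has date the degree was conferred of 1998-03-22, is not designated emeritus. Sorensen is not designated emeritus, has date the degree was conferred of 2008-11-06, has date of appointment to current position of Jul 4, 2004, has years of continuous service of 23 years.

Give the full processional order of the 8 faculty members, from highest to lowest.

By years of continuous service (higher first): Salazar (38 years); then Ruiz (36 years); then Marchetti, Bianchi and Reyes (each 33 years); then Sorensen and Nakamura (both 23 years); then Quinn (10 years).
Marchetti, Bianchi and Reyes all have date the degree was conferred 2017-10-15, so the next rule applies.
Among Marchetti, Bianchi and Reyes, designated emeritus before not designated emeritus: Marchetti and Bianchi (designated emeritus) before Reyes (not designated emeritus).
Among Marchetti and Bianchi, by date of appointment to current position (earlier first): Marchetti (Jun 7, 1994) before Bianchi (Aug 5, 2001).
Sorensen and Nakamura both have date the degree was conferred 2008-11-06, so the next rule applies.
Sorensen and Nakamura are each not designated emeritus, so the next rule applies.
Among Sorensen and Nakamura, by date of appointment to current position (earlier first): Sorensen (Jul 4, 2004) before Nakamura (Jun 8, 2010).
Full order: Salazar, Ruiz, Marchetti, Bianchi, Reyes, Sorensen, Nakamura, Quinn.

Salazar, Ruiz, Marchetti, Bianchi, Reyes, Sorensen, Nakamura, Quinn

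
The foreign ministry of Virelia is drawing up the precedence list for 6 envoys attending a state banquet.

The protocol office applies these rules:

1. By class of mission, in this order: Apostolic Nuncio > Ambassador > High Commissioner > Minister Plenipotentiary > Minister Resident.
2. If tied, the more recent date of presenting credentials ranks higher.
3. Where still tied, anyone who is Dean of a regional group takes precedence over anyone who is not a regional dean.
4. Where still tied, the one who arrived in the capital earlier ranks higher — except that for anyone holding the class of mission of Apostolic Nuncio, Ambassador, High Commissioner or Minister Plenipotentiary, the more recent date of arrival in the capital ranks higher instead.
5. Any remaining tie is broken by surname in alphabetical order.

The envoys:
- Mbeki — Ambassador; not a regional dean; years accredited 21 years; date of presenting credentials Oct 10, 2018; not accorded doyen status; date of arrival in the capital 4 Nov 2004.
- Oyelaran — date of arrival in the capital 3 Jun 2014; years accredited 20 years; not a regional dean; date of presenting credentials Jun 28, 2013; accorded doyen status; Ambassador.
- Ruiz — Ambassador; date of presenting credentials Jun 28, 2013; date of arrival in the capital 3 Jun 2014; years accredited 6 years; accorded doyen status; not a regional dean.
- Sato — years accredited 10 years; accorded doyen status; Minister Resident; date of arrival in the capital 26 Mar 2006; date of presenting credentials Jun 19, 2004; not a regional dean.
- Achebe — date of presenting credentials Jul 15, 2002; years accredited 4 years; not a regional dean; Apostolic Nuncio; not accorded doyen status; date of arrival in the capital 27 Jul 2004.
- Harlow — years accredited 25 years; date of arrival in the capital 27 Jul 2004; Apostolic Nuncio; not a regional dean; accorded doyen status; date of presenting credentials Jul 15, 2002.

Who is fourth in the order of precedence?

By class of mission: Achebe and Harlow (Apostolic Nuncio); then Mbeki, Oyelaran and Ruiz (Ambassador); then Sato (Minister Resident).
Achebe and Harlow both have date of presenting credentials Jul 15, 2002, so the next rule applies.
Achebe and Harlow are each not a regional dean, so the next rule applies.
Achebe and Harlow both have date of arrival in the capital 27 Jul 2004, so the next rule applies.
Among Achebe and Harlow, alphabetically by surname: Achebe before Harlow.
Among Mbeki, Oyelaran and Ruiz, by date of presenting credentials (later first): Mbeki (Oct 10, 2018) before Oyelaran and Ruiz (Jun 28, 2013).
Oyelaran and Ruiz are each not a regional dean, so the next rule applies.
Oyelaran and Ruiz both have date of arrival in the capital 3 Jun 2014, so the next rule applies.
Among Oyelaran and Ruiz, alphabetically by surname: Oyelaran before Ruiz.
Order: Achebe, Harlow, Mbeki, Oyelaran, Ruiz, Sato.

Oyelaran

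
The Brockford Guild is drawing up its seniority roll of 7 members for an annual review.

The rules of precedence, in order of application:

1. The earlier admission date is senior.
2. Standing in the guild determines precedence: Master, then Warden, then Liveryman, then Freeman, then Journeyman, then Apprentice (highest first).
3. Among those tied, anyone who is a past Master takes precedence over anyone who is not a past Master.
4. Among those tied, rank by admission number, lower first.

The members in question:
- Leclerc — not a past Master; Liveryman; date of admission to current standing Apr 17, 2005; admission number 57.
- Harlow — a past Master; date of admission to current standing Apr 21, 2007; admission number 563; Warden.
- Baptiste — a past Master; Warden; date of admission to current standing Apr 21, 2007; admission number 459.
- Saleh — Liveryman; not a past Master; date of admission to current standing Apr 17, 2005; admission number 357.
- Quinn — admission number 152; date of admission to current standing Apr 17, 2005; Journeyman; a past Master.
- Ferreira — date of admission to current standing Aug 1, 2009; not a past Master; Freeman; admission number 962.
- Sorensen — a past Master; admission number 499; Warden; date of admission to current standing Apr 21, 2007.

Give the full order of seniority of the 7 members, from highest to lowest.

Leclerc, Saleh, Quinn, Baptiste, Sorensen, Harlow, Ferreira

By date of admission to current standing (earlier first): Leclerc, Saleh and Quinn (each Apr 17, 2005); then Baptiste, Sorensen and Harlow (each Apr 21, 2007); then Ferreira (Aug 1, 2009).
Among Leclerc, Saleh and Quinn, by standing in the guild: Leclerc and Saleh (Liveryman) before Quinn (Journeyman).
Leclerc and Saleh are each not a past Master, so the next rule applies.
Among Leclerc and Saleh, by admission number (lower first): Leclerc (57) before Saleh (357).
Baptiste, Sorensen and Harlow are each Warden, so the next rule applies.
Baptiste, Sorensen and Harlow are each a past Master, so the next rule applies.
Among Baptiste, Sorensen and Harlow, by admission number (lower first): Baptiste (459) before Sorensen (499) before Harlow (563).
Full order: Leclerc, Saleh, Quinn, Baptiste, Sorensen, Harlow, Ferreira.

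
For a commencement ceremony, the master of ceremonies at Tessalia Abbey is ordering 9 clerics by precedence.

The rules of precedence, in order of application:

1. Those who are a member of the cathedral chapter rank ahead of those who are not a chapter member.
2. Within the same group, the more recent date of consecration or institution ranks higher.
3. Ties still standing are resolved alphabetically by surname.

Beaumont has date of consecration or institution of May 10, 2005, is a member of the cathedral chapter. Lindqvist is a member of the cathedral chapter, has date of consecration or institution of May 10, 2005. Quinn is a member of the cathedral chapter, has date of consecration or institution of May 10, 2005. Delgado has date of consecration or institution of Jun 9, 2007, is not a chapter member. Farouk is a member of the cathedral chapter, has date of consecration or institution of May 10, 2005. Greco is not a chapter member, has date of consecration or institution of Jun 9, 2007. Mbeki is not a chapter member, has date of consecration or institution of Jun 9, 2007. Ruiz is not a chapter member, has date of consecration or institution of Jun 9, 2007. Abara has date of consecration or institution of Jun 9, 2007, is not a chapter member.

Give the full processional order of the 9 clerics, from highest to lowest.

Beaumont, Farouk, Lindqvist, Quinn, Abara, Delgado, Greco, Mbeki, Ruiz

By the first rule: Beaumont, Farouk, Lindqvist and Quinn (each a member of the cathedral chapter); then Abara, Delgado, Greco, Mbeki and Ruiz (each not a chapter member).
Beaumont, Farouk, Lindqvist and Quinn all have date of consecration or institution May 10, 2005, so the next rule applies.
Among Beaumont, Farouk, Lindqvist and Quinn, alphabetically by surname: Beaumont before Farouk before Lindqvist before Quinn.
Abara, Delgado, Greco, Mbeki and Ruiz all have date of consecration or institution Jun 9, 2007, so the next rule applies.
Among Abara, Delgado, Greco, Mbeki and Ruiz, alphabetically by surname: Abara before Delgado before Greco before Mbeki before Ruiz.
Full order: Beaumont, Farouk, Lindqvist, Quinn, Abara, Delgado, Greco, Mbeki, Ruiz.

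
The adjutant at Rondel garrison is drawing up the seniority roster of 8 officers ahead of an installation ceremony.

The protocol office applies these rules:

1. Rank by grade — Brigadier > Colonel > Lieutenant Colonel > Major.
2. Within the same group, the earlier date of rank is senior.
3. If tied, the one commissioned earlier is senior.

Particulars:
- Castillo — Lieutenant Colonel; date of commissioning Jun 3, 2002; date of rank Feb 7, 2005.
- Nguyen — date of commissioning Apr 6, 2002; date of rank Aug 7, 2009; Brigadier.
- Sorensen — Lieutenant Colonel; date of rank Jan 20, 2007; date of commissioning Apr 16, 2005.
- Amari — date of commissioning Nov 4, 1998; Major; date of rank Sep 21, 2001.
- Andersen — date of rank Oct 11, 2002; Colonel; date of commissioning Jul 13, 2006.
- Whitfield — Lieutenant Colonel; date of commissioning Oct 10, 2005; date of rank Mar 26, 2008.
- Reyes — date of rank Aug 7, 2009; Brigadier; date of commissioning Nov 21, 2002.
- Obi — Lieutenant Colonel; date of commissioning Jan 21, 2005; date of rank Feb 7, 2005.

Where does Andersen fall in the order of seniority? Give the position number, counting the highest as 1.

3

By grade: Nguyen and Reyes (Brigadier); then Andersen (Colonel); then Castillo, Obi, Sorensen and Whitfield (Lieutenant Colonel); then Amari (Major).
Nguyen and Reyes both have date of rank Aug 7, 2009, so the next rule applies.
Among Nguyen and Reyes, by date of commissioning (earlier first): Nguyen (Apr 6, 2002) before Reyes (Nov 21, 2002).
Among Castillo, Obi, Sorensen and Whitfield, by date of rank (earlier first): Castillo and Obi (Feb 7, 2005) before Sorensen (Jan 20, 2007) before Whitfield (Mar 26, 2008).
Among Castillo and Obi, by date of commissioning (earlier first): Castillo (Jun 3, 2002) before Obi (Jan 21, 2005).
Order: Nguyen, Reyes, Andersen, Castillo, Obi, Sorensen, Whitfield, Amari. So position 3.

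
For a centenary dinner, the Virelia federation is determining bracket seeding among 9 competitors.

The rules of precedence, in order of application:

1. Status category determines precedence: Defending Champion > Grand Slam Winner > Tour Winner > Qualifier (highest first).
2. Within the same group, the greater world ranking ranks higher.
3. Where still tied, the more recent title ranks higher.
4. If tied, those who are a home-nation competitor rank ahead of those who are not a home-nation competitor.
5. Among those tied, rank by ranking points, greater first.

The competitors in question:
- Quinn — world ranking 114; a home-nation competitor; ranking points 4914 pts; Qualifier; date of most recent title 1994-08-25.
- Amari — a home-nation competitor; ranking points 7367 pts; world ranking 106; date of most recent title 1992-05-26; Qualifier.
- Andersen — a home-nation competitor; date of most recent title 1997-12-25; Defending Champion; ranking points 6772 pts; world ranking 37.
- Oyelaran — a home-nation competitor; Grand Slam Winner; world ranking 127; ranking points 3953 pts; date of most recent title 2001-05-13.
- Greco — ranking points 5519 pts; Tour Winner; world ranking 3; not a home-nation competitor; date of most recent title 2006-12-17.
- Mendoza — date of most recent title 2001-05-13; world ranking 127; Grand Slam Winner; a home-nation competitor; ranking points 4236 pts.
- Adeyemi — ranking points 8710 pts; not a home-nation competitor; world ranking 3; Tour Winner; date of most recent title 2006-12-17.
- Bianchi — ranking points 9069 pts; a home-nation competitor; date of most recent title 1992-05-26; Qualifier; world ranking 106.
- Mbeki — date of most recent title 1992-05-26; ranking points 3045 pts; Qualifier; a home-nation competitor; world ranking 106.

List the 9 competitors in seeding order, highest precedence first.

By status category: Andersen (Defending Champion); then Mendoza and Oyelaran (Grand Slam Winner); then Adeyemi and Greco (Tour Winner); then Quinn, Bianchi, Amari and Mbeki (Qualifier).
Mendoza and Oyelaran both have world ranking 127, so the next rule applies.
Mendoza and Oyelaran both have date of most recent title 2001-05-13, so the next rule applies.
Mendoza and Oyelaran are each a home-nation competitor, so the next rule applies.
Among Mendoza and Oyelaran, by ranking points (higher first): Mendoza (4236 pts) before Oyelaran (3953 pts).
Adeyemi and Greco both have world ranking 3, so the next rule applies.
Adeyemi and Greco both have date of most recent title 2006-12-17, so the next rule applies.
Adeyemi and Greco are each not a home-nation competitor, so the next rule applies.
Among Adeyemi and Greco, by ranking points (higher first): Adeyemi (8710 pts) before Greco (5519 pts).
Among Quinn, Bianchi, Amari and Mbeki, by world ranking (higher first): Quinn (114) before Bianchi, Amari and Mbeki (106).
Bianchi, Amari and Mbeki all have date of most recent title 1992-05-26, so the next rule applies.
Bianchi, Amari and Mbeki are each a home-nation competitor, so the next rule applies.
Among Bianchi, Amari and Mbeki, by ranking points (higher first): Bianchi (9069 pts) before Amari (7367 pts) before Mbeki (3045 pts).
Full order: Andersen, Mendoza, Oyelaran, Adeyemi, Greco, Quinn, Bianchi, Amari, Mbeki.

Andersen, Mendoza, Oyelaran, Adeyemi, Greco, Quinn, Bianchi, Amari, Mbeki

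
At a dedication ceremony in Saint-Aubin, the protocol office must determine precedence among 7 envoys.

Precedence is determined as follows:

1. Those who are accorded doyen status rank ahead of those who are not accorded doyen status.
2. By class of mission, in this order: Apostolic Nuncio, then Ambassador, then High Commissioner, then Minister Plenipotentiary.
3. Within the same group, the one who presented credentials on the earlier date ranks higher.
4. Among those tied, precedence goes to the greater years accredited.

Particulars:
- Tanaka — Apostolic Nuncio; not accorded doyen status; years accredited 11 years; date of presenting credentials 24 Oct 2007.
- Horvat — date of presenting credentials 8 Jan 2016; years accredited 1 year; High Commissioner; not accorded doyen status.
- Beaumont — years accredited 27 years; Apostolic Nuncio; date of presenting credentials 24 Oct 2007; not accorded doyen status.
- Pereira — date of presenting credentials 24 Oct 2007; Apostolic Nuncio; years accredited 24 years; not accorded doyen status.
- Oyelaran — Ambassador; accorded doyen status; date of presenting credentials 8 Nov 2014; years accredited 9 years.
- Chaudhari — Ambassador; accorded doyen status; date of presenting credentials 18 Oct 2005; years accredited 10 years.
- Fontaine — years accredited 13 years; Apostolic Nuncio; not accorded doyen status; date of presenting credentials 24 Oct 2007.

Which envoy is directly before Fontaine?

By the first rule: Chaudhari and Oyelaran (both accorded doyen status); then Beaumont, Pereira, Fontaine, Tanaka and Horvat (each not accorded doyen status).
Chaudhari and Oyelaran are each Ambassador, so the next rule applies.
Among Chaudhari and Oyelaran, by date of presenting credentials (earlier first): Chaudhari (18 Oct 2005) before Oyelaran (8 Nov 2014).
Among Beaumont, Pereira, Fontaine, Tanaka and Horvat, by class of mission: Beaumont, Pereira, Fontaine and Tanaka (Apostolic Nuncio) before Horvat (High Commissioner).
Beaumont, Pereira, Fontaine and Tanaka all have date of presenting credentials 24 Oct 2007, so the next rule applies.
Among Beaumont, Pereira, Fontaine and Tanaka, by years accredited (higher first): Beaumont (27 years) before Pereira (24 years) before Fontaine (13 years) before Tanaka (11 years).
Order: Chaudhari, Oyelaran, Beaumont, Pereira, Fontaine, Tanaka, Horvat.

Pereira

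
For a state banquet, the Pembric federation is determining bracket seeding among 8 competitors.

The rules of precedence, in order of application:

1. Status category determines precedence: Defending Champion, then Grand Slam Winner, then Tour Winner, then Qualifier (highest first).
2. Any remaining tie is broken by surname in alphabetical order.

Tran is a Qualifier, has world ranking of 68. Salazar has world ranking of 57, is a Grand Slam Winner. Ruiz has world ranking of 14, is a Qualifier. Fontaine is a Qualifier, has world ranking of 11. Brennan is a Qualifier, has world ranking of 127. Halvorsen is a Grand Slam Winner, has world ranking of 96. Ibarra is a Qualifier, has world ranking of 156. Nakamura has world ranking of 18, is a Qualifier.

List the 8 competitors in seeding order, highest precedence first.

By status category: Halvorsen and Salazar (Grand Slam Winner); then Brennan, Fontaine, Ibarra, Nakamura, Ruiz and Tran (Qualifier).
Among Halvorsen and Salazar, alphabetically by surname: Halvorsen before Salazar.
Among Brennan, Fontaine, Ibarra, Nakamura, Ruiz and Tran, alphabetically by surname: Brennan before Fontaine before Ibarra before Nakamura before Ruiz before Tran.
Full order: Halvorsen, Salazar, Brennan, Fontaine, Ibarra, Nakamura, Ruiz, Tran.

Halvorsen, Salazar, Brennan, Fontaine, Ibarra, Nakamura, Ruiz, Tran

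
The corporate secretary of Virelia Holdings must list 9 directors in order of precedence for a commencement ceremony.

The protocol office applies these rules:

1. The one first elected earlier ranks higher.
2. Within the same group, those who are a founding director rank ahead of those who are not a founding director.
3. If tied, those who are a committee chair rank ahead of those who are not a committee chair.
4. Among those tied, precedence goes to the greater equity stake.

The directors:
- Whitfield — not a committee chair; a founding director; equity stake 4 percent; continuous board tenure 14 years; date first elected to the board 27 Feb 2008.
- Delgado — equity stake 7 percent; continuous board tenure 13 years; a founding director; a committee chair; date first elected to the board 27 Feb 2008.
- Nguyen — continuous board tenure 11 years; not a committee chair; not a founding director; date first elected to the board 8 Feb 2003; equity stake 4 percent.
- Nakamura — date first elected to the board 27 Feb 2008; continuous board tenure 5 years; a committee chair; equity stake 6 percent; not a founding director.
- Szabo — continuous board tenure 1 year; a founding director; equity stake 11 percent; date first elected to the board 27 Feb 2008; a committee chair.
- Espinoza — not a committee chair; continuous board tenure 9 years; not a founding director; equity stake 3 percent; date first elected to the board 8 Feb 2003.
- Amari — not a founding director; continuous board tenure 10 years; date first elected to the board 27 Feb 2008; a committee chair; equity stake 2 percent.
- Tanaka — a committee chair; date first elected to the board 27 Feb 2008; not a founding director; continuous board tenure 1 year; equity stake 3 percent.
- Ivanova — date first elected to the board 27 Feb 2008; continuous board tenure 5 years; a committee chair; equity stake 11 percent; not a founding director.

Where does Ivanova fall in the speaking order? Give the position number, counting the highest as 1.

By date first elected to the board (earlier first): Nguyen and Espinoza (both 8 Feb 2003); then Szabo, Delgado, Whitfield, Ivanova, Nakamura, Tanaka and Amari (each 27 Feb 2008).
Nguyen and Espinoza are each not a founding director, so the next rule applies.
Nguyen and Espinoza are each not a committee chair, so the next rule applies.
Among Nguyen and Espinoza, by equity stake (higher first): Nguyen (4 percent) before Espinoza (3 percent).
Among Szabo, Delgado, Whitfield, Ivanova, Nakamura, Tanaka and Amari, a founding director before not a founding director: Szabo, Delgado and Whitfield (a founding director) before Ivanova, Nakamura, Tanaka and Amari (not a founding director).
Among Szabo, Delgado and Whitfield, a committee chair before not a committee chair: Szabo and Delgado (a committee chair) before Whitfield (not a committee chair).
Among Szabo and Delgado, by equity stake (higher first): Szabo (11 percent) before Delgado (7 percent).
Ivanova, Nakamura, Tanaka and Amari are each a committee chair, so the next rule applies.
Among Ivanova, Nakamura, Tanaka and Amari, by equity stake (higher first): Ivanova (11 percent) before Nakamura (6 percent) before Tanaka (3 percent) before Amari (2 percent).
Order: Nguyen, Espinoza, Szabo, Delgado, Whitfield, Ivanova, Nakamura, Tanaka, Amari. So position 6.

6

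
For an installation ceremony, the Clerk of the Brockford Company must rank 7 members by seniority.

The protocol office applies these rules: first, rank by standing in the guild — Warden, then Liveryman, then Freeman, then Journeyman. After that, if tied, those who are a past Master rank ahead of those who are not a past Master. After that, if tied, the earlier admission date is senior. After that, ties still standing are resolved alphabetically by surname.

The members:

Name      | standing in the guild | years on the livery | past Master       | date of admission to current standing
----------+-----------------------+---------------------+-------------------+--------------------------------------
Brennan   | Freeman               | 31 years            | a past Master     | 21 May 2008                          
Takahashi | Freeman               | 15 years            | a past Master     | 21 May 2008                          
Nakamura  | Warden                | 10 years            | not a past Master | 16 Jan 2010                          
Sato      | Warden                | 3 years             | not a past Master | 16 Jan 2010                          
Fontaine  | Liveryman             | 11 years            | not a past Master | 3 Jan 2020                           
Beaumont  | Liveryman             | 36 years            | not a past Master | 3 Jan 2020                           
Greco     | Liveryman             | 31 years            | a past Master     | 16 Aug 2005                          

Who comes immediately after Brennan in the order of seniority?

Takahashi

By standing in the guild: Nakamura and Sato (Warden); then Greco, Beaumont and Fontaine (Liveryman); then Brennan and Takahashi (Freeman).
Nakamura and Sato are each not a past Master, so the next rule applies.
Nakamura and Sato both have date of admission to current standing 16 Jan 2010, so the next rule applies.
Among Nakamura and Sato, alphabetically by surname: Nakamura before Sato.
Among Greco, Beaumont and Fontaine, a past Master before not a past Master: Greco (a past Master) before Beaumont and Fontaine (not a past Master).
Beaumont and Fontaine both have date of admission to current standing 3 Jan 2020, so the next rule applies.
Among Beaumont and Fontaine, alphabetically by surname: Beaumont before Fontaine.
Brennan and Takahashi are each a past Master, so the next rule applies.
Brennan and Takahashi both have date of admission to current standing 21 May 2008, so the next rule applies.
Among Brennan and Takahashi, alphabetically by surname: Brennan before Takahashi.
Order: Nakamura, Sato, Greco, Beaumont, Fontaine, Brennan, Takahashi.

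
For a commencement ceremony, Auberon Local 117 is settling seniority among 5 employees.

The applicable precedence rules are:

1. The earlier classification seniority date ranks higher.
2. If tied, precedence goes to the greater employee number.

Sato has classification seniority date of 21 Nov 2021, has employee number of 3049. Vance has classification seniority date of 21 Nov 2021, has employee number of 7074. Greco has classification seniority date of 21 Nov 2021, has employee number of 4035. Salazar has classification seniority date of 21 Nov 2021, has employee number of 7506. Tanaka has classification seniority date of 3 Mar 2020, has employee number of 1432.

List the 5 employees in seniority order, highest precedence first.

By classification seniority date (earlier first): Tanaka (3 Mar 2020); then Salazar, Vance, Greco and Sato (each 21 Nov 2021).
Among Salazar, Vance, Greco and Sato, by employee number (higher first): Salazar (7506) before Vance (7074) before Greco (4035) before Sato (3049).
Full order: Tanaka, Salazar, Vance, Greco, Sato.

Tanaka, Salazar, Vance, Greco, Sato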